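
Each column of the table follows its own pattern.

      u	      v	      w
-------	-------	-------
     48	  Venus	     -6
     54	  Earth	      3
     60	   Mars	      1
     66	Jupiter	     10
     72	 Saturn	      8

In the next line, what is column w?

17

Column w — alternating steps +9, −2, +9, −2, …: -6, 3, 1, 10, 8 → 17.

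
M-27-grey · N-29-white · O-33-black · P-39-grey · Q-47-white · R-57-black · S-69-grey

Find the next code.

T-83-white

Letter goes M, N, O, P, Q, R, S → T (letters move forward 1 place in the alphabet).
Second component: differences are 2, 4, 6, … (increasing by 2 each time); 27, 29, 33, 39, 47, 57, 69 → 83.
Shade: repeats grey → white → black, so grey, white, black, grey, white, black, grey → white.
Putting it together: T-83-white.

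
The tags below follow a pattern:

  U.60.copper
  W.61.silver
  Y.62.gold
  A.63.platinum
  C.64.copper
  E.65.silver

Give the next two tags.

Letter goes U, W, Y, A, C, E → G → I (letters move forward 2 places in the alphabet, wrapping Z→A).
Second component — +1 each step: 60, 61, 62, 63, 64, 65 → 66 → 67.
Metal: repeats copper → silver → gold → platinum; copper, silver, gold, platinum, copper, silver → gold → platinum.
So the next two tags are G.66.gold and I.67.platinum.

G.66.gold, I.67.platinum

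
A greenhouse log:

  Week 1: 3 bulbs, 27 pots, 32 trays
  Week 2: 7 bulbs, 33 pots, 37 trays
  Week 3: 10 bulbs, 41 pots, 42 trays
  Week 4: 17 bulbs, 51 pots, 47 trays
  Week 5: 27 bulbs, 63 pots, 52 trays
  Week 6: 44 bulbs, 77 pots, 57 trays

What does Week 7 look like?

For the bulbs, each term is the sum of the two before it: 3, 7, 10, 17, 27, 44 → 71.
Pots: differences are 6, 8, 10, … (increasing by 2 each time); 27, 33, 41, 51, 63, 77 → 93.
For the trays, +5 each step: 32, 37, 42, 47, 52, 57 → 62.
Combining the parts gives 71 bulbs, 93 pots, 62 trays.

71 bulbs, 93 pots, 62 trays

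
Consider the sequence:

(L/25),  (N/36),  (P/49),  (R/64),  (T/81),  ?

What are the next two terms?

(V/100), (X/121)

For the letter, letters move forward 2 places in the alphabet: L, N, P, R, T → V → X.
Second coordinate: 25, 36, 49, 64, 81 → 100 → 121 (perfect squares: 5², 6², 7², …).
So the next two terms are (V/100) and (X/121).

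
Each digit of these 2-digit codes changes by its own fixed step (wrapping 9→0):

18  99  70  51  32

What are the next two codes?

First digit — −2 each step, mod 10: 1, 9, 7, 5, 3 → 1 → 9.
Second digit — +1 each step, mod 10: 8, 9, 0, 1, 2 → 3 → 4.
Putting the parts together: 13 and then 94.

13, 94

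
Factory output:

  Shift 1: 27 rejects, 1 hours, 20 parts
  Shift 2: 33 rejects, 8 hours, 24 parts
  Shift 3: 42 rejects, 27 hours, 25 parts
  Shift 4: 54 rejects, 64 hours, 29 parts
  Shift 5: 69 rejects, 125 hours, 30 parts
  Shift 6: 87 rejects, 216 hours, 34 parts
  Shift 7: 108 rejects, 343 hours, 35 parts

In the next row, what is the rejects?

Rejects: differences are 6, 9, 12, … (increasing by 3 each time); 27, 33, 42, 54, 69, 87, 108 → 132.
Hours: perfect cubes: 1³, 2³, 3³, …, so 1, 8, 27, 64, 125, 216, 343 → 512.
Parts: 20, 24, 25, 29, 30, 34, 35 → 39 (alternating steps +4, +1, +4, +1, …).

132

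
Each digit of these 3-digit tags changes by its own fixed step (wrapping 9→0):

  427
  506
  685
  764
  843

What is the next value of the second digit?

2

Second digit goes 2, 0, 8, 6, 4 → 2 (−2 each step, mod 10).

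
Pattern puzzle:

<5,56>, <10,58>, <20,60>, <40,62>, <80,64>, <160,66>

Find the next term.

First coordinate goes 5, 10, 20, 40, 80, 160 → 320 (×2 each step).
Second coordinate goes 56, 58, 60, 62, 64, 66 → 68 (+2 each step).
Putting it together: <320,68>.

<320,68>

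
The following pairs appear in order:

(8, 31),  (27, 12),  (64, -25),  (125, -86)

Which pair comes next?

First component: 8, 27, 64, 125 → 216 (perfect cubes: 2³, 3³, 4³, …).
Second component: together with the first component always sums to 39, so 31, 12, -25, -86 → -177.
Combining the parts gives (216, -177).

(216, -177)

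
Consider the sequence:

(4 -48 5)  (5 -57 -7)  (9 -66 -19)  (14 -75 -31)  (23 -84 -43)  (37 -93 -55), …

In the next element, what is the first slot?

First slot: each term is the sum of the two before it; 4, 5, 9, 14, 23, 37 → 60.

60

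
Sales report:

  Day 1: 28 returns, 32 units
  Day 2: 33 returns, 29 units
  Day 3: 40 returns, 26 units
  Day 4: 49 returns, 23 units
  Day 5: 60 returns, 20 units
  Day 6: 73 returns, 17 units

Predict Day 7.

88 returns, 14 units

For the returns, differences are 5, 7, 9, … (increasing by 2 each time): 28, 33, 40, 49, 60, 73 → 88.
For the units, −3 each step: 32, 29, 26, 23, 20, 17 → 14.
Combining the parts gives 88 returns, 14 units.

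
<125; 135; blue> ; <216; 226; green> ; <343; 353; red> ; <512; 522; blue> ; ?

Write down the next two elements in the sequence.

First entry: perfect cubes: 5³, 6³, 7³, …, so 125, 216, 343, 512 → 729 → 1000.
Second entry: always 10 more than the first entry; 135, 226, 353, 522 → 739 → 1010.
Colour: blue, green, red, blue → green → red (repeats blue → green → red).
Putting the parts together: <729; 739; green> and then <1000; 1010; red>.

<729; 739; green>, <1000; 1010; red>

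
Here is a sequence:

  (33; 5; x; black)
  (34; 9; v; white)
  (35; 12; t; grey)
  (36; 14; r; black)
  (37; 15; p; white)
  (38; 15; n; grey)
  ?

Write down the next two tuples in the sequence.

For the first part, +1 each step: 33, 34, 35, 36, 37, 38 → 39 → 40.
Second part: differences are 4, 3, 2, … (decreasing by 1 each time); 5, 9, 12, 14, 15, 15 → 14 → 12.
Letter — letters move back 2 places in the alphabet: x, v, t, r, p, n → l → j.
Shade goes black, white, grey, black, white, grey → black → white (repeats black → white → grey).
So the next two tuples are (39; 14; l; black) and (40; 12; j; white).

(39; 14; l; black), (40; 12; j; white)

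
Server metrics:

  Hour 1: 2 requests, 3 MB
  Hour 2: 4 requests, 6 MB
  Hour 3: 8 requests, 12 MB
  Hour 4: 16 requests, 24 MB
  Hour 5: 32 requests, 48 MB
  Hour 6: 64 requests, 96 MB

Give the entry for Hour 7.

Requests: ×2 each step, so 2, 4, 8, 16, 32, 64 → 128.
For the MB, ×2 each step: 3, 6, 12, 24, 48, 96 → 192.
Combining the parts gives 128 requests, 192 MB.

128 requests, 192 MB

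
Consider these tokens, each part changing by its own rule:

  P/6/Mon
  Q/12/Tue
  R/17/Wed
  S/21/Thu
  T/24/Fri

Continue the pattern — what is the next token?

U/26/Sat

Letter: letters move forward 1 place in the alphabet, so P, Q, R, S, T → U.
Second component — differences are 6, 5, 4, … (decreasing by 1 each time): 6, 12, 17, 21, 24 → 26.
Day: runs through the weekdays Mon→Sun; Mon, Tue, Wed, Thu, Fri → Sat.
Combining the parts gives U/26/Sat.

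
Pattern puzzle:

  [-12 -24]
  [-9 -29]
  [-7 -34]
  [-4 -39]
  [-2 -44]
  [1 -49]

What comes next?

[3 -54]

First coordinate goes -12, -9, -7, -4, -2, 1 → 3 (alternating steps +3, +2, +3, +2, …).
Second coordinate: −5 each step; -24, -29, -34, -39, -44, -49 → -54.
Combining the parts gives [3 -54].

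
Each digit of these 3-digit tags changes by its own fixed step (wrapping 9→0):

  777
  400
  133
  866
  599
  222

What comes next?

First digit — −3 each step, mod 10: 7, 4, 1, 8, 5, 2 → 9.
Second digit: +3 each step, mod 10; 7, 0, 3, 6, 9, 2 → 5.
Third digit goes 7, 0, 3, 6, 9, 2 → 5 (+3 each step, mod 10).
Putting it together: 955.

955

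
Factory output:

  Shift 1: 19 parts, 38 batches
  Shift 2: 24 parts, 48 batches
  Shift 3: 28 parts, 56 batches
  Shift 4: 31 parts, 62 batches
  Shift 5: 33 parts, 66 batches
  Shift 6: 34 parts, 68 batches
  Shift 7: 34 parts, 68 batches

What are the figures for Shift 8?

33 parts, 66 batches

Parts: differences are 5, 4, 3, … (decreasing by 1 each time), so 19, 24, 28, 31, 33, 34, 34 → 33.
Batches goes 38, 48, 56, 62, 66, 68, 68 → 66 (always 2 × the parts).
So the next record is 33 parts, 66 batches.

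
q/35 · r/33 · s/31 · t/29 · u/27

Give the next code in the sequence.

v/25

Letter goes q, r, s, t, u → v (letters move forward 1 place in the alphabet).
Second component — −2 each step: 35, 33, 31, 29, 27 → 25.
Combining the parts gives v/25.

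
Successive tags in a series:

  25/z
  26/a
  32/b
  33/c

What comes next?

39/d

First component goes 25, 26, 32, 33 → 39 (alternating steps +1, +6, +1, +6, …).
Letter goes z, a, b, c → d (letters move forward 1 place in the alphabet, wrapping Z→A).
Putting it together: 39/d.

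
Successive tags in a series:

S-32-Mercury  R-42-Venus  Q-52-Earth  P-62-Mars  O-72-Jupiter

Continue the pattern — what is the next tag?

Letter — letters move back 1 place in the alphabet: S, R, Q, P, O → N.
Second component: +10 each step; 32, 42, 52, 62, 72 → 82.
Planet: runs through the planets Mercury→Neptune; Mercury, Venus, Earth, Mars, Jupiter → Saturn.
So the next tag is N-82-Saturn.

N-82-Saturn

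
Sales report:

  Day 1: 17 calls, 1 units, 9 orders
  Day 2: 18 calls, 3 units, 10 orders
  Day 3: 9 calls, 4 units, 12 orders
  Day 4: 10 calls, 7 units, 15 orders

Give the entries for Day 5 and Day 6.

1 calls, 11 units, 19 orders; 2 calls, 18 units, 24 orders

Calls goes 17, 18, 9, 10 → 1 → 2 (alternating steps +1, −9, +1, −9, …).
Units: 1, 3, 4, 7 → 11 → 18 (each term is the sum of the two before it).
Orders: differences are 1, 2, 3, … (increasing by 1 each time), so 9, 10, 12, 15 → 19 → 24.
So the next two rows are 1 calls, 11 units, 19 orders and 2 calls, 18 units, 24 orders.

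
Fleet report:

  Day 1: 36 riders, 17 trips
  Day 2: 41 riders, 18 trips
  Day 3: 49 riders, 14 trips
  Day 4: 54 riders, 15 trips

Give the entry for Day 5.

62 riders, 11 trips

Riders: alternating steps +5, +8, +5, +8, …, so 36, 41, 49, 54 → 62.
Trips goes 17, 18, 14, 15 → 11 (alternating steps +1, −4, +1, −4, …).
Combining the parts gives 62 riders, 11 trips.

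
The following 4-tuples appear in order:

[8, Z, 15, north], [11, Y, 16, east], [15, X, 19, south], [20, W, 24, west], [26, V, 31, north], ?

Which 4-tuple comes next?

First value: 8, 11, 15, 20, 26 → 33 (differences are 3, 4, 5, … (increasing by 1 each time)).
Letter: Z, Y, X, W, V → U (letters move back 1 place in the alphabet).
Third value — differences are 1, 3, 5, … (increasing by 2 each time): 15, 16, 19, 24, 31 → 40.
Direction goes north, east, south, west, north → east (repeats north → east → south → west).
Combining the parts gives [33, U, 40, east].

[33, U, 40, east]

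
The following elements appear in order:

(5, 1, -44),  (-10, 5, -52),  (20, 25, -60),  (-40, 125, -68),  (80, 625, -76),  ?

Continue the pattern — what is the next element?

(-160, 3125, -84)

For the first component, ×(-2) each step: 5, -10, 20, -40, 80 → -160.
Second component goes 1, 5, 25, 125, 625 → 3125 (×5 each step).
Third component goes -44, -52, -60, -68, -76 → -84 (−8 each step).
So the next element is (-160, 3125, -84).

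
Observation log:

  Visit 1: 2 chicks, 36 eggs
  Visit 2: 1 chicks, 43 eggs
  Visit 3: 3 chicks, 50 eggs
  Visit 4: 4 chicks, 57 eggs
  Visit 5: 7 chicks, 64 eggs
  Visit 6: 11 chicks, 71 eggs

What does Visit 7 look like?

Chicks goes 2, 1, 3, 4, 7, 11 → 18 (each term is the sum of the two before it).
For the eggs, +7 each step: 36, 43, 50, 57, 64, 71 → 78.
So the next row is 18 chicks, 78 eggs.

18 chicks, 78 eggs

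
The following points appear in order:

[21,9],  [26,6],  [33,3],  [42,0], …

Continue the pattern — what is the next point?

[53,-3]

First value: differences are 5, 7, 9, … (increasing by 2 each time); 21, 26, 33, 42 → 53.
Second value — −3 each step: 9, 6, 3, 0 → -3.
So the next point is [53,-3].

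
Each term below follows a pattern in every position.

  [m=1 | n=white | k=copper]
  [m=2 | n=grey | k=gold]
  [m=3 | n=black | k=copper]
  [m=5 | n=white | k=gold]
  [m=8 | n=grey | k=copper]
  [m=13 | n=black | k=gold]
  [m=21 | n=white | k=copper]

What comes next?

M — each term is the sum of the two before it: 1, 2, 3, 5, 8, 13, 21 → 34.
N goes white, grey, black, white, grey, black, white → grey (repeats white → grey → black).
K: alternates copper ↔ gold, so copper, gold, copper, gold, copper, gold, copper → gold.
Combining the parts gives [m=34 | n=grey | k=gold].

[m=34 | n=grey | k=gold]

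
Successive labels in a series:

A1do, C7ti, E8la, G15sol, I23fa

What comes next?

K38mi

For the letter, letters move forward 2 places in the alphabet: A, C, E, G, I → K.
For the second component, each term is the sum of the two before it: 1, 7, 8, 15, 23 → 38.
Note: runs backward through the solfège scale do→ti, so do, ti, la, sol, fa → mi.
So the next label is K38mi.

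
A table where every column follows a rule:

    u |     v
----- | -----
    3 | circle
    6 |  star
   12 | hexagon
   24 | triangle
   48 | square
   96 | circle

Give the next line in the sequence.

Column u: 3, 6, 12, 24, 48, 96 → 192 (×2 each step).
For the column v, repeats circle → star → hexagon → triangle → square: circle, star, hexagon, triangle, square, circle → star.
Combining the parts gives 192  star.

192  star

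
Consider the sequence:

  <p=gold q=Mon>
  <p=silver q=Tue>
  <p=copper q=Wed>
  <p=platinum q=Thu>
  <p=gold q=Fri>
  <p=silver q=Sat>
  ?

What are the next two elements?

<p=copper q=Sun>, <p=platinum q=Mon>

P goes gold, silver, copper, platinum, gold, silver → copper → platinum (repeats gold → silver → copper → platinum).
Q — runs through the weekdays Mon→Sun: Mon, Tue, Wed, Thu, Fri, Sat → Sun → Mon.
So the next two elements are <p=copper q=Sun> and <p=platinum q=Mon>.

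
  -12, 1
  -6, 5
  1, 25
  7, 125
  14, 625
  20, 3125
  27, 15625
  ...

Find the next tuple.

33, 78125

First entry: -12, -6, 1, 7, 14, 20, 27 → 33 (alternating steps +6, +7, +6, +7, …).
Second entry goes 1, 5, 25, 125, 625, 3125, 15625 → 78125 (×5 each step).
Putting it together: 33, 78125.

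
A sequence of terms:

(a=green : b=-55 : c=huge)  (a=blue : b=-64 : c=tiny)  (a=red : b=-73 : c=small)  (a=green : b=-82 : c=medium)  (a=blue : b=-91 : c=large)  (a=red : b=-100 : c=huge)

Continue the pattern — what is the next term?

(a=green : b=-109 : c=tiny)

A: green, blue, red, green, blue, red → green (repeats green → blue → red).
B: −9 each step; -55, -64, -73, -82, -91, -100 → -109.
C: repeats huge → tiny → small → medium → large, so huge, tiny, small, medium, large, huge → tiny.
Putting it together: (a=green : b=-109 : c=tiny).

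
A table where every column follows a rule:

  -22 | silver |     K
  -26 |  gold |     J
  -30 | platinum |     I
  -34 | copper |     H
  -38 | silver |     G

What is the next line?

-42  gold  F

First component: -22, -26, -30, -34, -38 → -42 (−4 each step).
For the metal, repeats silver → gold → platinum → copper: silver, gold, platinum, copper, silver → gold.
Letter — letters move back 1 place in the alphabet: K, J, I, H, G → F.
So the next line is -42  gold  F.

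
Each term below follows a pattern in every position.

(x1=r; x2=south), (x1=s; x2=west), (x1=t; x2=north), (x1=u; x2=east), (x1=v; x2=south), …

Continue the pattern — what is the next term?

X1: letters move forward 1 place in the alphabet; r, s, t, u, v → w.
X2: repeats south → west → north → east, so south, west, north, east, south → west.
Combining the parts gives (x1=w; x2=west).

(x1=w; x2=west)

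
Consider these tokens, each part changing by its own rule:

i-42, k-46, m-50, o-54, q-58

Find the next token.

Letter: letters move forward 2 places in the alphabet, so i, k, m, o, q → s.
Second component: +4 each step, so 42, 46, 50, 54, 58 → 62.
Putting it together: s-62.

s-62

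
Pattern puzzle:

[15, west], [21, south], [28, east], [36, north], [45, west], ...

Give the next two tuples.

[55, south], [66, east]

For the first part, differences are 6, 7, 8, … (increasing by 1 each time): 15, 21, 28, 36, 45 → 55 → 66.
Direction: west, south, east, north, west → south → east (repeats west → south → east → north).
So the next two tuples are [55, south] and [66, east].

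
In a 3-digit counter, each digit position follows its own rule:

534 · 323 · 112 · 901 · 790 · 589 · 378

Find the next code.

First digit — −2 each step, mod 10: 5, 3, 1, 9, 7, 5, 3 → 1.
Second digit: 3, 2, 1, 0, 9, 8, 7 → 6 (−1 each step, mod 10).
Third digit — −1 each step, mod 10: 4, 3, 2, 1, 0, 9, 8 → 7.
Putting it together: 167.

167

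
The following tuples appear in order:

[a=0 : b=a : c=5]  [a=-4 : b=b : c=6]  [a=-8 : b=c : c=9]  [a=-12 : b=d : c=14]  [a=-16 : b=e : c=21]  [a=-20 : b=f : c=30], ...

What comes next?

[a=-24 : b=g : c=41]

A: −4 each step; 0, -4, -8, -12, -16, -20 → -24.
B: letters move forward 1 place in the alphabet, so a, b, c, d, e, f → g.
C — differences are 1, 3, 5, … (increasing by 2 each time): 5, 6, 9, 14, 21, 30 → 41.
Combining the parts gives [a=-24 : b=g : c=41].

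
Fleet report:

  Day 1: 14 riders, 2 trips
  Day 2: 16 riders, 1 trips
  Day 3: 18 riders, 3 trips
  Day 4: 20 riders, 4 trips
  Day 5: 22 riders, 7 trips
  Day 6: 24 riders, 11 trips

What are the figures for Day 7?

26 riders, 18 trips

Riders goes 14, 16, 18, 20, 22, 24 → 26 (+2 each step).
Trips — each term is the sum of the two before it: 2, 1, 3, 4, 7, 11 → 18.
So the next row is 26 riders, 18 trips.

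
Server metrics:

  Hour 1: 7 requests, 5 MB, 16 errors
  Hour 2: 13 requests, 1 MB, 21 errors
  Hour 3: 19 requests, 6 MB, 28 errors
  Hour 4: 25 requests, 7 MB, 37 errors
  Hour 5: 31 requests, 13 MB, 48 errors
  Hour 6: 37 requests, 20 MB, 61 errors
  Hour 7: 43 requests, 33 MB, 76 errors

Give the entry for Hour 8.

49 requests, 53 MB, 93 errors

For the requests, +6 each step: 7, 13, 19, 25, 31, 37, 43 → 49.
MB: each term is the sum of the two before it, so 5, 1, 6, 7, 13, 20, 33 → 53.
Errors: 16, 21, 28, 37, 48, 61, 76 → 93 (differences are 5, 7, 9, … (increasing by 2 each time)).
Putting it together: 49 requests, 53 MB, 93 errors.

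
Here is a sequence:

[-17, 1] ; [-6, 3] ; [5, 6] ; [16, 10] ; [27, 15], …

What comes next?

First value: -17, -6, 5, 16, 27 → 38 (+11 each step).
For the second value, differences are 2, 3, 4, … (increasing by 1 each time): 1, 3, 6, 10, 15 → 21.
Combining the parts gives [38, 21].

[38, 21]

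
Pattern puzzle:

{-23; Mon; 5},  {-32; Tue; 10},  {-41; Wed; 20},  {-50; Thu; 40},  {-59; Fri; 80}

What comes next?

First entry goes -23, -32, -41, -50, -59 → -68 (−9 each step).
Day: Mon, Tue, Wed, Thu, Fri → Sat (runs through the weekdays Mon→Sun).
Third entry: 5, 10, 20, 40, 80 → 160 (×2 each step).
So the next element is {-68; Sat; 160}.

{-68; Sat; 160}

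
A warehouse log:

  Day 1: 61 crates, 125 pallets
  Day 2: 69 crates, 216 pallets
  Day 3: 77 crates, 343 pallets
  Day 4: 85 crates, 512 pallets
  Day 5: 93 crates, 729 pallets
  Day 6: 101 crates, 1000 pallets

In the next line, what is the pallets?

1331

Pallets: perfect cubes: 5³, 6³, 7³, …, so 125, 216, 343, 512, 729, 1000 → 1331.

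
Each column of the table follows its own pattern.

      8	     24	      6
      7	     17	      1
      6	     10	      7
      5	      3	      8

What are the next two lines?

4  -4  15; 3  -11  23

First component — −1 each step: 8, 7, 6, 5 → 4 → 3.
Second component: −7 each step, so 24, 17, 10, 3 → -4 → -11.
Third component goes 6, 1, 7, 8 → 15 → 23 (each term is the sum of the two before it).
So the next two lines are 4  -4  15 and 3  -11  23.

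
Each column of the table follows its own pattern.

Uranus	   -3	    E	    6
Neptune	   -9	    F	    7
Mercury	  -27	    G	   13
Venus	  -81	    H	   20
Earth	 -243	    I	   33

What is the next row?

Planet — runs through the planets Mercury→Neptune: Uranus, Neptune, Mercury, Venus, Earth → Mars.
Second component: ×3 each step; -3, -9, -27, -81, -243 → -729.
Letter: letters move forward 1 place in the alphabet, so E, F, G, H, I → J.
Fourth component: each term is the sum of the two before it, so 6, 7, 13, 20, 33 → 53.
Combining the parts gives Mars  -729  J  53.

Mars  -729  J  53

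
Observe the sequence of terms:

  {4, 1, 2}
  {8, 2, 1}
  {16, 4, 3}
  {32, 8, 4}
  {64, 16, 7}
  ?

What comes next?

{128, 32, 11}

First part — ×2 each step: 4, 8, 16, 32, 64 → 128.
Second part — ×2 each step: 1, 2, 4, 8, 16 → 32.
For the third part, each term is the sum of the two before it: 2, 1, 3, 4, 7 → 11.
So the next term is {128, 32, 11}.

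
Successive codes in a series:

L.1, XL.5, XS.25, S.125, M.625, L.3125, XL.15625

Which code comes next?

XS.78125

Size — repeats L → XL → XS → S → M: L, XL, XS, S, M, L, XL → XS.
Second component: ×5 each step; 1, 5, 25, 125, 625, 3125, 15625 → 78125.
Putting it together: XS.78125.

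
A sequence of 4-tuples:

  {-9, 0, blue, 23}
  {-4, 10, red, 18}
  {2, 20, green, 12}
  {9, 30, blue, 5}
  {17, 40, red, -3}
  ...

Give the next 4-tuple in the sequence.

First component — differences are 5, 6, 7, … (increasing by 1 each time): -9, -4, 2, 9, 17 → 26.
Second component: 0, 10, 20, 30, 40 → 50 (+10 each step).
Colour goes blue, red, green, blue, red → green (repeats blue → red → green).
Fourth component — together with the first component always sums to 14: 23, 18, 12, 5, -3 → -12.
Putting it together: {26, 50, green, -12}.

{26, 50, green, -12}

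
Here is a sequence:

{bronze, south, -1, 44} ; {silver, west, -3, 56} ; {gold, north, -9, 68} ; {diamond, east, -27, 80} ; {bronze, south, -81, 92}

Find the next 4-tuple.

Rank — repeats bronze → silver → gold → diamond: bronze, silver, gold, diamond, bronze → silver.
For the direction, repeats south → west → north → east: south, west, north, east, south → west.
Third component — ×3 each step: -1, -3, -9, -27, -81 → -243.
Fourth component: +12 each step; 44, 56, 68, 80, 92 → 104.
Putting it together: {silver, west, -243, 104}.

{silver, west, -243, 104}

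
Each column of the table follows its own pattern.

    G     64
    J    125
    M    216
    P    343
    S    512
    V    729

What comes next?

Y  1000

Letter goes G, J, M, P, S, V → Y (letters move forward 3 places in the alphabet).
Second component — perfect cubes: 4³, 5³, 6³, …: 64, 125, 216, 343, 512, 729 → 1000.
So the next row is Y  1000.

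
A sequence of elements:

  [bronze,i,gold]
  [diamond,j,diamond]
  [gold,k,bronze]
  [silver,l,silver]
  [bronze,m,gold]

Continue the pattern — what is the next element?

[diamond,n,diamond]

For the first rank, repeats bronze → diamond → gold → silver: bronze, diamond, gold, silver, bronze → diamond.
Letter goes i, j, k, l, m → n (letters move forward 1 place in the alphabet).
Second rank goes gold, diamond, bronze, silver, gold → diamond (repeats gold → diamond → bronze → silver).
Combining the parts gives [diamond,n,diamond].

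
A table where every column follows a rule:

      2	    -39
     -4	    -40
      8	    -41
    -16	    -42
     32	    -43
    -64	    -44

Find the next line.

128  -45

For the first component, ×(-2) each step: 2, -4, 8, -16, 32, -64 → 128.
Second component — −1 each step: -39, -40, -41, -42, -43, -44 → -45.
Putting it together: 128  -45.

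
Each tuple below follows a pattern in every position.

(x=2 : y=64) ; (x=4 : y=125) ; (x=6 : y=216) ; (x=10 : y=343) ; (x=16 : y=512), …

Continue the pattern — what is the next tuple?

For the x, each term is the sum of the two before it: 2, 4, 6, 10, 16 → 26.
Y: perfect cubes: 4³, 5³, 6³, …; 64, 125, 216, 343, 512 → 729.
Combining the parts gives (x=26 : y=729).

(x=26 : y=729)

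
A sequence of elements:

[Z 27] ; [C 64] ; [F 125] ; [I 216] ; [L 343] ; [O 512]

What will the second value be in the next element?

Second value: perfect cubes: 3³, 4³, 5³, …, so 27, 64, 125, 216, 343, 512 → 729.

729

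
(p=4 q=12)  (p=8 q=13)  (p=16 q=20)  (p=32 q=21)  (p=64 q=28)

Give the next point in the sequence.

P: ×2 each step, so 4, 8, 16, 32, 64 → 128.
Q: 12, 13, 20, 21, 28 → 29 (alternating steps +1, +7, +1, +7, …).
So the next point is (p=128 q=29).

(p=128 q=29)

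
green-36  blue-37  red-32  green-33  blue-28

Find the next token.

Colour: repeats green → blue → red; green, blue, red, green, blue → red.
For the second component, alternating steps +1, −5, +1, −5, …: 36, 37, 32, 33, 28 → 29.
Putting it together: red-29.

red-29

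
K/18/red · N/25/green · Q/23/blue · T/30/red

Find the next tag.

Letter: K, N, Q, T → W (letters move forward 3 places in the alphabet).
Second component: 18, 25, 23, 30 → 28 (alternating steps +7, −2, +7, −2, …).
Colour: repeats red → green → blue; red, green, blue, red → green.
So the next tag is W/28/green.

W/28/green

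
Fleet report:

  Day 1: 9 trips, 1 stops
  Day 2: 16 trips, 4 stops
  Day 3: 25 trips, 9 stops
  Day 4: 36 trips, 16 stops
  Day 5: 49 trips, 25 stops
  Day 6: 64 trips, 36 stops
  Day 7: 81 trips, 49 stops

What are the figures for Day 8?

100 trips, 64 stops

Trips: perfect squares: 3², 4², 5², …, so 9, 16, 25, 36, 49, 64, 81 → 100.
Stops: perfect squares: 1², 2², 3², …, so 1, 4, 9, 16, 25, 36, 49 → 64.
Putting it together: 100 trips, 64 stops.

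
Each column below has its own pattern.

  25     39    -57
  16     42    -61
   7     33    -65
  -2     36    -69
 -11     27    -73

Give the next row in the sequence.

First component: −9 each step; 25, 16, 7, -2, -11 → -20.
For the second component, alternating steps +3, −9, +3, −9, …: 39, 42, 33, 36, 27 → 30.
Third component: −4 each step, so -57, -61, -65, -69, -73 → -77.
So the next row is -20  30  -77.

-20  30  -77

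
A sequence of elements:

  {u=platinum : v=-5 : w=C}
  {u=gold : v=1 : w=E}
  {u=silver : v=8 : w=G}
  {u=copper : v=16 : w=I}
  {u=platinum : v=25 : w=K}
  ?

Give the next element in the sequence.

{u=gold : v=35 : w=M}

U: repeats platinum → gold → silver → copper, so platinum, gold, silver, copper, platinum → gold.
V: differences are 6, 7, 8, … (increasing by 1 each time); -5, 1, 8, 16, 25 → 35.
For the w, letters move forward 2 places in the alphabet: C, E, G, I, K → M.
Combining the parts gives {u=gold : v=35 : w=M}.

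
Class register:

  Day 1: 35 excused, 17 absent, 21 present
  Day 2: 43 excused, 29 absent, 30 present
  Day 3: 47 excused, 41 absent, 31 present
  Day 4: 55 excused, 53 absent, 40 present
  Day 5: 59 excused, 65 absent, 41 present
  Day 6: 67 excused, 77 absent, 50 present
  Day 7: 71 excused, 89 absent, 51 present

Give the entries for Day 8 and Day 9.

Excused — alternating steps +8, +4, +8, +4, …: 35, 43, 47, 55, 59, 67, 71 → 79 → 83.
For the absent, +12 each step: 17, 29, 41, 53, 65, 77, 89 → 101 → 113.
Present: alternating steps +9, +1, +9, +1, …; 21, 30, 31, 40, 41, 50, 51 → 60 → 61.
Putting the parts together: 79 excused, 101 absent, 60 present and then 83 excused, 113 absent, 61 present.

79 excused, 101 absent, 60 present; 83 excused, 113 absent, 61 present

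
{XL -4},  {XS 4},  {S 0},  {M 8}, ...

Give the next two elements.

{L 4}, {XL 12}

Size: XL, XS, S, M → L → XL (runs through clothing sizes XS→XL).
Second entry — alternating steps +8, −4, +8, −4, …: -4, 4, 0, 8 → 4 → 12.
Putting the parts together: {L 4} and then {XL 12}.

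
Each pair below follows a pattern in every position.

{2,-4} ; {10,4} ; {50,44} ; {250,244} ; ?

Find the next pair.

First entry: ×5 each step; 2, 10, 50, 250 → 1250.
For the second entry, always 6 less than the first entry: -4, 4, 44, 244 → 1244.
Putting it together: {1250,1244}.

{1250,1244}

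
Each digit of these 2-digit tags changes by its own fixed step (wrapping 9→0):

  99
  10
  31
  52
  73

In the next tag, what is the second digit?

First digit: +2 each step, mod 10; 9, 1, 3, 5, 7 → 9.
Second digit: +1 each step, mod 10; 9, 0, 1, 2, 3 → 4.

4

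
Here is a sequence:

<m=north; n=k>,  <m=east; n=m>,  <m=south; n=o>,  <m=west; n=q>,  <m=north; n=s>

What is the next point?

<m=east; n=u>

M: repeats north → east → south → west, so north, east, south, west, north → east.
N: k, m, o, q, s → u (letters move forward 2 places in the alphabet).
So the next point is <m=east; n=u>.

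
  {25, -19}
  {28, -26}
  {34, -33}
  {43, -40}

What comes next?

First entry: 25, 28, 34, 43 → 55 (differences are 3, 6, 9, … (increasing by 3 each time)).
Second entry: −7 each step, so -19, -26, -33, -40 → -47.
So the next point is {55, -47}.

{55, -47}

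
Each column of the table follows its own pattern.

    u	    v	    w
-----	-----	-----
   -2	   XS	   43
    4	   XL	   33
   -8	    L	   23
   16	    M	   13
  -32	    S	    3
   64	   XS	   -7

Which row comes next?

Column u — ×(-2) each step: -2, 4, -8, 16, -32, 64 → -128.
Column v: repeats XS → XL → L → M → S; XS, XL, L, M, S, XS → XL.
Column w: −10 each step, so 43, 33, 23, 13, 3, -7 → -17.
So the next row is -128  XL  -17.

-128  XL  -17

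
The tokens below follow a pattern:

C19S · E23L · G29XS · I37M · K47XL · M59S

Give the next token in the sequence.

Letter — letters move forward 2 places in the alphabet: C, E, G, I, K, M → O.
Second component goes 19, 23, 29, 37, 47, 59 → 73 (differences are 4, 6, 8, … (increasing by 2 each time)).
Size: repeats S → L → XS → M → XL; S, L, XS, M, XL, S → L.
So the next token is O73L.

O73L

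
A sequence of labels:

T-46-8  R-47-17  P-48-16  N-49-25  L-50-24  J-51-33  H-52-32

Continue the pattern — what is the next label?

Letter: letters move back 2 places in the alphabet; T, R, P, N, L, J, H → F.
Second component: +1 each step; 46, 47, 48, 49, 50, 51, 52 → 53.
Third component: alternating steps +9, −1, +9, −1, …, so 8, 17, 16, 25, 24, 33, 32 → 41.
So the next label is F-53-41.

F-53-41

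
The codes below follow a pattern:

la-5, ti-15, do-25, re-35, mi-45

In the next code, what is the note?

Note: runs through the solfège scale do→ti, so la, ti, do, re, mi → fa.
Second component: +10 each step; 5, 15, 25, 35, 45 → 55.

fa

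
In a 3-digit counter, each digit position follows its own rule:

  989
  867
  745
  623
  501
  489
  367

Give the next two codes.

First digit: 9, 8, 7, 6, 5, 4, 3 → 2 → 1 (−1 each step, mod 10).
Second digit goes 8, 6, 4, 2, 0, 8, 6 → 4 → 2 (−2 each step, mod 10).
Third digit goes 9, 7, 5, 3, 1, 9, 7 → 5 → 3 (−2 each step, mod 10).
So the next two codes are 245 and 123.

245 then 123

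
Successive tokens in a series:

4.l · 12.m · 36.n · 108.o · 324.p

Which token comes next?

972.q

First component — ×3 each step: 4, 12, 36, 108, 324 → 972.
For the letter, letters move forward 1 place in the alphabet: l, m, n, o, p → q.
Putting it together: 972.q.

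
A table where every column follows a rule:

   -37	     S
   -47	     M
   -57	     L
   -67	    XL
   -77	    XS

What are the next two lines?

-87  S; -97  M

First component: -37, -47, -57, -67, -77 → -87 → -97 (−10 each step).
Size: runs through clothing sizes XS→XL; S, M, L, XL, XS → S → M.
Putting the parts together: -87  S and then -97  M.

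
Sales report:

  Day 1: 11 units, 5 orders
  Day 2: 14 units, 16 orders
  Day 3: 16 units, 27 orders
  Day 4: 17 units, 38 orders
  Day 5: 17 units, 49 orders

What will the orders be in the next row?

Orders: +11 each step, so 5, 16, 27, 38, 49 → 60.

60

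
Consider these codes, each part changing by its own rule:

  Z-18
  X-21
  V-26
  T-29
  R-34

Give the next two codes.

For the letter, letters move back 2 places in the alphabet: Z, X, V, T, R → P → N.
Second component goes 18, 21, 26, 29, 34 → 37 → 42 (alternating steps +3, +5, +3, +5, …).
So the next two codes are P-37 and N-42.

P-37, N-42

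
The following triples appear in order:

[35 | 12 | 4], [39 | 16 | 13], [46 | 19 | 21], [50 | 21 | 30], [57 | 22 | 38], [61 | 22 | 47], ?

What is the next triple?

First coordinate: alternating steps +4, +7, +4, +7, …, so 35, 39, 46, 50, 57, 61 → 68.
Second coordinate: differences are 4, 3, 2, … (decreasing by 1 each time); 12, 16, 19, 21, 22, 22 → 21.
Third coordinate: alternating steps +9, +8, +9, +8, …; 4, 13, 21, 30, 38, 47 → 55.
Combining the parts gives [68 | 21 | 55].

[68 | 21 | 55]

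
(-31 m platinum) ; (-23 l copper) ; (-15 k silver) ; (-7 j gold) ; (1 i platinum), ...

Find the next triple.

(9 h copper)

First component — +8 each step: -31, -23, -15, -7, 1 → 9.
Letter goes m, l, k, j, i → h (letters move back 1 place in the alphabet).
Metal: repeats platinum → copper → silver → gold, so platinum, copper, silver, gold, platinum → copper.
Combining the parts gives (9 h copper).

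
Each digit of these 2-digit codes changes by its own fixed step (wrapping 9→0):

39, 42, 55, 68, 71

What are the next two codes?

For the first digit, +1 each step, mod 10: 3, 4, 5, 6, 7 → 8 → 9.
Second digit — +3 each step, mod 10: 9, 2, 5, 8, 1 → 4 → 7.
So the next two codes are 84 and 97.

84, 97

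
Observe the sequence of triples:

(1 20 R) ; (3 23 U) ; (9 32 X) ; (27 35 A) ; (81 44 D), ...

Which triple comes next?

First slot — ×3 each step: 1, 3, 9, 27, 81 → 243.
Second slot — alternating steps +3, +9, +3, +9, …: 20, 23, 32, 35, 44 → 47.
Letter goes R, U, X, A, D → G (letters move forward 3 places in the alphabet, wrapping Z→A).
Putting it together: (243 47 G).

(243 47 G)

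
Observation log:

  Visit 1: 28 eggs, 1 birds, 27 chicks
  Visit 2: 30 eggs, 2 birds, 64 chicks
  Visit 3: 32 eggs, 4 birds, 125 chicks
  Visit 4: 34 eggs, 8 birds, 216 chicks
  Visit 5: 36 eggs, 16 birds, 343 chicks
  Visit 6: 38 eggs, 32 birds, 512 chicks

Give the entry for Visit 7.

40 eggs, 64 birds, 729 chicks

Eggs: 28, 30, 32, 34, 36, 38 → 40 (+2 each step).
For the birds, ×2 each step: 1, 2, 4, 8, 16, 32 → 64.
Chicks: perfect cubes: 3³, 4³, 5³, …, so 27, 64, 125, 216, 343, 512 → 729.
Combining the parts gives 40 eggs, 64 birds, 729 chicks.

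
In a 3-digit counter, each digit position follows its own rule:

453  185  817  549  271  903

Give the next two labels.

635 then 367

First digit goes 4, 1, 8, 5, 2, 9 → 6 → 3 (−3 each step, mod 10).
Second digit — +3 each step, mod 10: 5, 8, 1, 4, 7, 0 → 3 → 6.
For the third digit, +2 each step, mod 10: 3, 5, 7, 9, 1, 3 → 5 → 7.
So the next two labels are 635 and 367.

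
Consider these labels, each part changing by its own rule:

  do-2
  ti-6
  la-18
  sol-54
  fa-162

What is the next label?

Note: do, ti, la, sol, fa → mi (runs backward through the solfège scale do→ti).
For the second component, ×3 each step: 2, 6, 18, 54, 162 → 486.
Combining the parts gives mi-486.

mi-486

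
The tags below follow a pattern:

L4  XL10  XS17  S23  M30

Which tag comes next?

Size: L, XL, XS, S, M → L (runs through clothing sizes XS→XL).
For the second component, alternating steps +6, +7, +6, +7, …: 4, 10, 17, 23, 30 → 36.
So the next tag is L36.

L36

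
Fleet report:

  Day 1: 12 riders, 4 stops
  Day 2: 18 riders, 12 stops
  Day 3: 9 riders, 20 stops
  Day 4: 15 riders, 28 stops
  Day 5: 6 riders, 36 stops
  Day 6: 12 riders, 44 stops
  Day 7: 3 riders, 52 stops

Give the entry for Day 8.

9 riders, 60 stops

Riders: alternating steps +6, −9, +6, −9, …, so 12, 18, 9, 15, 6, 12, 3 → 9.
Stops: 4, 12, 20, 28, 36, 44, 52 → 60 (+8 each step).
So the next row is 9 riders, 60 stops.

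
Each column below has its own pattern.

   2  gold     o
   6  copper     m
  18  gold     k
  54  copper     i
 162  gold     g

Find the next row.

486  copper  e

First component: 2, 6, 18, 54, 162 → 486 (×3 each step).
Metal goes gold, copper, gold, copper, gold → copper (alternates gold ↔ copper).
Letter goes o, m, k, i, g → e (letters move back 2 places in the alphabet).
So the next row is 486  copper  e.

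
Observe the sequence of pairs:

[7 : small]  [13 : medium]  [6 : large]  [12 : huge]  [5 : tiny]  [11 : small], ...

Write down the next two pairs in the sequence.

[4 : medium], [10 : large]

First slot: 7, 13, 6, 12, 5, 11 → 4 → 10 (alternating steps +6, −7, +6, −7, …).
Size: small, medium, large, huge, tiny, small → medium → large (repeats small → medium → large → huge → tiny).
Putting the parts together: [4 : medium] and then [10 : large].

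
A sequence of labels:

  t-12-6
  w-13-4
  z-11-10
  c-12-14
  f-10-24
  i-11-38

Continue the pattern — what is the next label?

Letter — letters move forward 3 places in the alphabet, wrapping Z→A: t, w, z, c, f, i → l.
Second component goes 12, 13, 11, 12, 10, 11 → 9 (alternating steps +1, −2, +1, −2, …).
Third component — each term is the sum of the two before it: 6, 4, 10, 14, 24, 38 → 62.
Combining the parts gives l-9-62.

l-9-62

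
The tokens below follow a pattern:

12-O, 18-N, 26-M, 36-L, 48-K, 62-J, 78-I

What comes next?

First component — differences are 6, 8, 10, … (increasing by 2 each time): 12, 18, 26, 36, 48, 62, 78 → 96.
Letter: letters move back 1 place in the alphabet; O, N, M, L, K, J, I → H.
So the next token is 96-H.

96-H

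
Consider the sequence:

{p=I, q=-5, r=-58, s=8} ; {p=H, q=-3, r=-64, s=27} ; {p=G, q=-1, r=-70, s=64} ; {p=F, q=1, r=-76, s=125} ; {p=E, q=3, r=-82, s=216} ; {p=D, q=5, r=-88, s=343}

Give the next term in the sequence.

{p=C, q=7, r=-94, s=512}

For the p, letters move back 1 place in the alphabet: I, H, G, F, E, D → C.
Q: -5, -3, -1, 1, 3, 5 → 7 (+2 each step).
R — −6 each step: -58, -64, -70, -76, -82, -88 → -94.
S — perfect cubes: 2³, 3³, 4³, …: 8, 27, 64, 125, 216, 343 → 512.
Putting it together: {p=C, q=7, r=-94, s=512}.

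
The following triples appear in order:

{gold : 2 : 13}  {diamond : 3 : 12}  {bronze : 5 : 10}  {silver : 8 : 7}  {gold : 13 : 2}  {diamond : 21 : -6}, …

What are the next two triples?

Rank: repeats gold → diamond → bronze → silver, so gold, diamond, bronze, silver, gold, diamond → bronze → silver.
Second slot: each term is the sum of the two before it, so 2, 3, 5, 8, 13, 21 → 34 → 55.
Third slot: together with the second slot always sums to 15, so 13, 12, 10, 7, 2, -6 → -19 → -40.
So the next two triples are {bronze : 34 : -19} and {silver : 55 : -40}.

{bronze : 34 : -19}, {silver : 55 : -40}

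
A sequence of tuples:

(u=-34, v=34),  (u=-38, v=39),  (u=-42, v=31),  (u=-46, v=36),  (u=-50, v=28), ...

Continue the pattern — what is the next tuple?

(u=-54, v=33)

U: -34, -38, -42, -46, -50 → -54 (−4 each step).
For the v, alternating steps +5, −8, +5, −8, …: 34, 39, 31, 36, 28 → 33.
So the next tuple is (u=-54, v=33).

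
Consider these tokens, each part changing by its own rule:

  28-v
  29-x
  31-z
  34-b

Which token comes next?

38-d

First component — differences are 1, 2, 3, … (increasing by 1 each time): 28, 29, 31, 34 → 38.
Letter: letters move forward 2 places in the alphabet, wrapping Z→A, so v, x, z, b → d.
So the next token is 38-d.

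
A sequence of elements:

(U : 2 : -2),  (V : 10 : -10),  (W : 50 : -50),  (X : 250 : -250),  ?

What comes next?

(Y : 1250 : -1250)

Letter: U, V, W, X → Y (letters move forward 1 place in the alphabet).
For the second part, ×5 each step: 2, 10, 50, 250 → 1250.
Third part: always the negative of the second part, so -2, -10, -50, -250 → -1250.
Combining the parts gives (Y : 1250 : -1250).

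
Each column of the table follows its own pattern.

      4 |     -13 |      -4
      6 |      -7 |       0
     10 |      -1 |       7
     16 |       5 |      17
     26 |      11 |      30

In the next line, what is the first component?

42

First component: 4, 6, 10, 16, 26 → 42 (each term is the sum of the two before it).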